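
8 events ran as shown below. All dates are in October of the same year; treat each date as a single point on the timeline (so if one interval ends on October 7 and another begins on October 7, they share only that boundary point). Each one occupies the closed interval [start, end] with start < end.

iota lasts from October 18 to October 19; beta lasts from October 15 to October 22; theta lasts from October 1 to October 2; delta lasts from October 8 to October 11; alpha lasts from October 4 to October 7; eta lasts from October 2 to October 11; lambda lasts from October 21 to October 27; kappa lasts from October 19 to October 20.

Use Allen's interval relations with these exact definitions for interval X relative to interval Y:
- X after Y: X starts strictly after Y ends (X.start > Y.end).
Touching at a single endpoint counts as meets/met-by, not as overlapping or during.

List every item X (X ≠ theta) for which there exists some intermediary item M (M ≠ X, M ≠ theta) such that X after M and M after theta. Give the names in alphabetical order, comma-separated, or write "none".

Target theta = [October 1, October 2].
Intermediaries M with M after theta: alpha, beta, delta, iota, kappa, lambda.
Via alpha — items with X after alpha: beta, delta, iota, kappa, lambda.
Via beta — items with X after beta: none.
Via delta — items with X after delta: beta, iota, kappa, lambda.
Via iota — items with X after iota: lambda.
Via kappa — items with X after kappa: lambda.
Via lambda — items with X after lambda: none.
Union: beta, delta, iota, kappa, lambda.

beta, delta, iota, kappa, lambda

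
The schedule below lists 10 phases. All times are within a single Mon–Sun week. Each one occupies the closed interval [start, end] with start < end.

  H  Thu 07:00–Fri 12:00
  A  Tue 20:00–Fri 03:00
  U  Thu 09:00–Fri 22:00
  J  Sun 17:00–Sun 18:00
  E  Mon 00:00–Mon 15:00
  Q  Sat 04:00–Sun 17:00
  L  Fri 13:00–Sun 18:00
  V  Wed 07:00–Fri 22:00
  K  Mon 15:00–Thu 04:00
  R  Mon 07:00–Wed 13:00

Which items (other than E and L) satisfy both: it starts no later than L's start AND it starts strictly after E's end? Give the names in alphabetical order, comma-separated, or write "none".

A, H, U, V

Conditions: its start is no later than L's start (X.start <= Fri 13:00) AND its start is strictly after E's end (X.start > Mon 15:00).
A: start Tue 20:00 <= Fri 13:00? ✓; start Tue 20:00 > Mon 15:00? ✓ → yes.
H: start Thu 07:00 <= Fri 13:00? ✓; start Thu 07:00 > Mon 15:00? ✓ → yes.
J: start Sun 17:00 <= Fri 13:00? ✗; start Sun 17:00 > Mon 15:00? ✓ → no.
K: start Mon 15:00 <= Fri 13:00? ✓; start Mon 15:00 > Mon 15:00? ✗ → no.
Q: start Sat 04:00 <= Fri 13:00? ✗; start Sat 04:00 > Mon 15:00? ✓ → no.
R: start Mon 07:00 <= Fri 13:00? ✓; start Mon 07:00 > Mon 15:00? ✗ → no.
U: start Thu 09:00 <= Fri 13:00? ✓; start Thu 09:00 > Mon 15:00? ✓ → yes.
V: start Wed 07:00 <= Fri 13:00? ✓; start Wed 07:00 > Mon 15:00? ✓ → yes.
Result: A, H, U, V.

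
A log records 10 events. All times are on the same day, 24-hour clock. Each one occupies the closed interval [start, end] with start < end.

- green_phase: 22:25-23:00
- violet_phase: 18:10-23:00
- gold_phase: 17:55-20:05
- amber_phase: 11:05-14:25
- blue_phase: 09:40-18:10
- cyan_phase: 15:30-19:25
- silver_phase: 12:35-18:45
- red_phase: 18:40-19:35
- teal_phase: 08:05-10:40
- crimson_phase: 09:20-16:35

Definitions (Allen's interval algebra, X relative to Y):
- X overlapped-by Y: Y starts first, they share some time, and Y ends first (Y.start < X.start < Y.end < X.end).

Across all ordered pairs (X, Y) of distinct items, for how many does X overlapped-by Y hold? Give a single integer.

Checking all 90 ordered pairs for relation 'overlapped-by'; matching pairs in alphabetical order:
(blue_phase, crimson_phase): blue_phase overlapped-by crimson_phase ✓
(blue_phase, teal_phase): blue_phase overlapped-by teal_phase ✓
(crimson_phase, teal_phase): crimson_phase overlapped-by teal_phase ✓
(cyan_phase, blue_phase): cyan_phase overlapped-by blue_phase ✓
(cyan_phase, crimson_phase): cyan_phase overlapped-by crimson_phase ✓
(cyan_phase, silver_phase): cyan_phase overlapped-by silver_phase ✓
(gold_phase, blue_phase): gold_phase overlapped-by blue_phase ✓
(gold_phase, cyan_phase): gold_phase overlapped-by cyan_phase ✓
(gold_phase, silver_phase): gold_phase overlapped-by silver_phase ✓
(red_phase, cyan_phase): red_phase overlapped-by cyan_phase ✓
(red_phase, silver_phase): red_phase overlapped-by silver_phase ✓
(silver_phase, amber_phase): silver_phase overlapped-by amber_phase ✓
(silver_phase, blue_phase): silver_phase overlapped-by blue_phase ✓
(silver_phase, crimson_phase): silver_phase overlapped-by crimson_phase ✓
(violet_phase, cyan_phase): violet_phase overlapped-by cyan_phase ✓
(violet_phase, gold_phase): violet_phase overlapped-by gold_phase ✓
(violet_phase, silver_phase): violet_phase overlapped-by silver_phase ✓
Count: 17.

17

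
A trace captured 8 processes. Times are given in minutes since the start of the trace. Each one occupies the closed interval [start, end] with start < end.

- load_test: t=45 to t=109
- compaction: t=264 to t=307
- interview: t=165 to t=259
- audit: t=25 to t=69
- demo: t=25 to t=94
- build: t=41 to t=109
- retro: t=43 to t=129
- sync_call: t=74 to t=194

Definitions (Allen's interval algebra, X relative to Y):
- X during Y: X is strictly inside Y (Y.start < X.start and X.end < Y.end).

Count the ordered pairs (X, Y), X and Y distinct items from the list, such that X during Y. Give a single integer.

1

Checking all 56 ordered pairs for relation 'during'; matching pairs in alphabetical order:
(load_test, retro): load_test during retro ✓
Count: 1.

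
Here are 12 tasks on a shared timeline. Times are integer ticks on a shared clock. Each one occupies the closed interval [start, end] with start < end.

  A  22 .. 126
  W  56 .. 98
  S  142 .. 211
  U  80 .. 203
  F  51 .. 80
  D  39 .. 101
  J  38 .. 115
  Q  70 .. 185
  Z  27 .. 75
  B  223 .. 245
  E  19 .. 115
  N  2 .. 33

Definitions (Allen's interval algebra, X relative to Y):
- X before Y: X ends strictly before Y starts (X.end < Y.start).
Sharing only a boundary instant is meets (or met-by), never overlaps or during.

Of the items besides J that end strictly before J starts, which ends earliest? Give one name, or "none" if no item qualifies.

N

Target J = [38, 115].
A [22, 126] → contains → excluded.
B [223, 245] → after → excluded.
D [39, 101] → during → excluded.
E [19, 115] → finished-by → excluded.
F [51, 80] → during → excluded.
N [2, 33] → before → candidate.
Q [70, 185] → overlapped-by → excluded.
S [142, 211] → after → excluded.
U [80, 203] → overlapped-by → excluded.
W [56, 98] → during → excluded.
Z [27, 75] → overlaps → excluded.
Among candidates, earliest end is 33 → N.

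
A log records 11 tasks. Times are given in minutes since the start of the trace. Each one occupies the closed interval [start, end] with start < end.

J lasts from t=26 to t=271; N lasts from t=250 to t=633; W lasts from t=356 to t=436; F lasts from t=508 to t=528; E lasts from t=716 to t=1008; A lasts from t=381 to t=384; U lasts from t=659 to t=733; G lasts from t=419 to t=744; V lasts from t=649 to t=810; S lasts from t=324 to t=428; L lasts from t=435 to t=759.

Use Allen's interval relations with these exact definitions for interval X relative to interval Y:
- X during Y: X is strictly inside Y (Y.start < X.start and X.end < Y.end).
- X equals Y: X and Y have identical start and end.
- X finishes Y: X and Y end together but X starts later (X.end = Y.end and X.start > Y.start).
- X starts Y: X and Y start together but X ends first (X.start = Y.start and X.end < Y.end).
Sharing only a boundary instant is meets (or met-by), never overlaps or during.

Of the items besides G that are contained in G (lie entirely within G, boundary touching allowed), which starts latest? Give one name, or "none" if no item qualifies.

U

Target G = [t=419, t=744].
A [t=381, t=384] → before → excluded.
E [t=716, t=1008] → overlapped-by → excluded.
F [t=508, t=528] → during → candidate.
J [t=26, t=271] → before → excluded.
L [t=435, t=759] → overlapped-by → excluded.
N [t=250, t=633] → overlaps → excluded.
S [t=324, t=428] → overlaps → excluded.
U [t=659, t=733] → during → candidate.
V [t=649, t=810] → overlapped-by → excluded.
W [t=356, t=436] → overlaps → excluded.
Among candidates, latest start is t=659 → U.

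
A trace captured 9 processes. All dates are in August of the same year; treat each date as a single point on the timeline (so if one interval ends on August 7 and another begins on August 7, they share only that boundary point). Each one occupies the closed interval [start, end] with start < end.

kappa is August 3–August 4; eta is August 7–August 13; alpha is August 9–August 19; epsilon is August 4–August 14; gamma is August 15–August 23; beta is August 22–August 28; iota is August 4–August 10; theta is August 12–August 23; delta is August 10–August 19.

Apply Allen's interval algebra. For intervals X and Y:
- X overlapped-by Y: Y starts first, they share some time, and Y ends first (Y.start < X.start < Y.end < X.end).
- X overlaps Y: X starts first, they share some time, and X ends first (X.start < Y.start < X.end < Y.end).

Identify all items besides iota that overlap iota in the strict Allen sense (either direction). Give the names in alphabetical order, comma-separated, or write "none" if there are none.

Target iota = [August 4, August 10].
alpha [August 9, August 19] → overlapped-by → yes.
beta [August 22, August 28] → after → no.
delta [August 10, August 19] → met-by → no.
epsilon [August 4, August 14] → started-by → no.
eta [August 7, August 13] → overlapped-by → yes.
gamma [August 15, August 23] → after → no.
kappa [August 3, August 4] → meets → no.
theta [August 12, August 23] → after → no.
Result: alpha, eta.

alpha, eta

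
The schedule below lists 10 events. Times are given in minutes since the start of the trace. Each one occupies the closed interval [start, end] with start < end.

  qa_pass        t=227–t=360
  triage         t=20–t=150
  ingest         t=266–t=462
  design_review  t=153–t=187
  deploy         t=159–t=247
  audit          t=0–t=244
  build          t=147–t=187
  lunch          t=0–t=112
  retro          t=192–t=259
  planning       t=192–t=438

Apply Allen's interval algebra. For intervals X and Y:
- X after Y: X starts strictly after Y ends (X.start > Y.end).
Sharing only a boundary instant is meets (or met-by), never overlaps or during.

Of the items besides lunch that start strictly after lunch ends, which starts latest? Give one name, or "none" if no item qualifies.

ingest

Target lunch = [t=0, t=112].
audit [t=0, t=244] → started-by → excluded.
build [t=147, t=187] → after → candidate.
deploy [t=159, t=247] → after → candidate.
design_review [t=153, t=187] → after → candidate.
ingest [t=266, t=462] → after → candidate.
planning [t=192, t=438] → after → candidate.
qa_pass [t=227, t=360] → after → candidate.
retro [t=192, t=259] → after → candidate.
triage [t=20, t=150] → overlapped-by → excluded.
Among candidates, latest start is t=266 → ingest.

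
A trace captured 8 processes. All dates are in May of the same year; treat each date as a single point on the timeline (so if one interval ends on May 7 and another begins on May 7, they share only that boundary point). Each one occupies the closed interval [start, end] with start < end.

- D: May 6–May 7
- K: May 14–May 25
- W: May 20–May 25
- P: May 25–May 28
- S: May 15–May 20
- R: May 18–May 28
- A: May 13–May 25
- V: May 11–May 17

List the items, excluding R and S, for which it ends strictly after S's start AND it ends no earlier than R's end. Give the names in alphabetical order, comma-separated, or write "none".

P

Conditions: its end is strictly after S's start (X.end > May 15) AND its end is no earlier than R's end (X.end >= May 28).
A: end May 25 > May 15? ✓; end May 25 >= May 28? ✗ → no.
D: end May 7 > May 15? ✗; end May 7 >= May 28? ✗ → no.
K: end May 25 > May 15? ✓; end May 25 >= May 28? ✗ → no.
P: end May 28 > May 15? ✓; end May 28 >= May 28? ✓ → yes.
V: end May 17 > May 15? ✓; end May 17 >= May 28? ✗ → no.
W: end May 25 > May 15? ✓; end May 25 >= May 28? ✗ → no.
Result: P.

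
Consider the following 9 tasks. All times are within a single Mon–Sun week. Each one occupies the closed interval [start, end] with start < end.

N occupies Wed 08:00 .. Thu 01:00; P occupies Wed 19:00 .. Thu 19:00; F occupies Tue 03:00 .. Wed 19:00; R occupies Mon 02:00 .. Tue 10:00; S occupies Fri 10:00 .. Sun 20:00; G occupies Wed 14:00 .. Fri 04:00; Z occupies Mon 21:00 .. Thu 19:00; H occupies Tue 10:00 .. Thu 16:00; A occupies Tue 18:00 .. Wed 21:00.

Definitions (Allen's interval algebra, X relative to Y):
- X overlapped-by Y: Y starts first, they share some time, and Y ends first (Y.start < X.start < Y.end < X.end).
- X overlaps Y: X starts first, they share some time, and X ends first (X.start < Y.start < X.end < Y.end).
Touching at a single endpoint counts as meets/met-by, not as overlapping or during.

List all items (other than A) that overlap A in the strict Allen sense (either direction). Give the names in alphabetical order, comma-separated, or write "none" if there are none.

F, G, N, P

Target A = [Tue 18:00, Wed 21:00].
F [Tue 03:00, Wed 19:00] → overlaps → yes.
G [Wed 14:00, Fri 04:00] → overlapped-by → yes.
H [Tue 10:00, Thu 16:00] → contains → no.
N [Wed 08:00, Thu 01:00] → overlapped-by → yes.
P [Wed 19:00, Thu 19:00] → overlapped-by → yes.
R [Mon 02:00, Tue 10:00] → before → no.
S [Fri 10:00, Sun 20:00] → after → no.
Z [Mon 21:00, Thu 19:00] → contains → no.
Result: F, G, N, P.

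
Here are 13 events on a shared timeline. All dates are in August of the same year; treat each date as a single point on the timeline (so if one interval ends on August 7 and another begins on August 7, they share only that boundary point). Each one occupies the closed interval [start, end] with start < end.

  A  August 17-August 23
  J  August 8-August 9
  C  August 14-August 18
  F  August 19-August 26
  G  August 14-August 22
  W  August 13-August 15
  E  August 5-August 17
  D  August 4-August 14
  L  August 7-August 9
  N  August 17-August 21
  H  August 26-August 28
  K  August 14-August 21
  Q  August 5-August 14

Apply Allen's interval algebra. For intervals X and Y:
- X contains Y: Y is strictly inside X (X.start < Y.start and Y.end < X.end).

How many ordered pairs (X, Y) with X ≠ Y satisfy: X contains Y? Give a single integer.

8

Checking all 156 ordered pairs for relation 'contains'; matching pairs in alphabetical order:
(D, J): D contains J ✓
(D, L): D contains L ✓
(E, J): E contains J ✓
(E, L): E contains L ✓
(E, W): E contains W ✓
(G, N): G contains N ✓
(Q, J): Q contains J ✓
(Q, L): Q contains L ✓
Count: 8.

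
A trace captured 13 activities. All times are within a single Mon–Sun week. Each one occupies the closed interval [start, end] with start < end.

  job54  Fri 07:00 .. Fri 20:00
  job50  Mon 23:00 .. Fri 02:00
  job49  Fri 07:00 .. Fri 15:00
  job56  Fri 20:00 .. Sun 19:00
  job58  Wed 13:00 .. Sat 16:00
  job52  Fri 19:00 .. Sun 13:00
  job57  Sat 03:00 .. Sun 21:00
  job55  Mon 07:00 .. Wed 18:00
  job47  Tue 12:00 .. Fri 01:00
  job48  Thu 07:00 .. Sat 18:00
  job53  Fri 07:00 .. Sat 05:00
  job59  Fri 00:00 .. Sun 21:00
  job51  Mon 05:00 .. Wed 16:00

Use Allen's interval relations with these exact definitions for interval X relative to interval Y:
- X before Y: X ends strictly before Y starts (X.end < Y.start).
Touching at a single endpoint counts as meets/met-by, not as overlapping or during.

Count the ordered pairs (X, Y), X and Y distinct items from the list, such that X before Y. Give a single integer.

32

Checking all 156 ordered pairs for relation 'before'; matching pairs in alphabetical order:
(job47, job49): job47 before job49 ✓
(job47, job52): job47 before job52 ✓
(job47, job53): job47 before job53 ✓
(job47, job54): job47 before job54 ✓
(job47, job56): job47 before job56 ✓
(job47, job57): job47 before job57 ✓
(job49, job52): job49 before job52 ✓
(job49, job56): job49 before job56 ✓
(job49, job57): job49 before job57 ✓
(job50, job49): job50 before job49 ✓
(job50, job52): job50 before job52 ✓
(job50, job53): job50 before job53 ✓
(job50, job54): job50 before job54 ✓
(job50, job56): job50 before job56 ✓
(job50, job57): job50 before job57 ✓
(job51, job48): job51 before job48 ✓
(job51, job49): job51 before job49 ✓
(job51, job52): job51 before job52 ✓
(job51, job53): job51 before job53 ✓
(job51, job54): job51 before job54 ✓
(job51, job56): job51 before job56 ✓
(job51, job57): job51 before job57 ✓
(job51, job59): job51 before job59 ✓
(job54, job57): job54 before job57 ✓
... plus 8 further pairs not listed.
Count: 32.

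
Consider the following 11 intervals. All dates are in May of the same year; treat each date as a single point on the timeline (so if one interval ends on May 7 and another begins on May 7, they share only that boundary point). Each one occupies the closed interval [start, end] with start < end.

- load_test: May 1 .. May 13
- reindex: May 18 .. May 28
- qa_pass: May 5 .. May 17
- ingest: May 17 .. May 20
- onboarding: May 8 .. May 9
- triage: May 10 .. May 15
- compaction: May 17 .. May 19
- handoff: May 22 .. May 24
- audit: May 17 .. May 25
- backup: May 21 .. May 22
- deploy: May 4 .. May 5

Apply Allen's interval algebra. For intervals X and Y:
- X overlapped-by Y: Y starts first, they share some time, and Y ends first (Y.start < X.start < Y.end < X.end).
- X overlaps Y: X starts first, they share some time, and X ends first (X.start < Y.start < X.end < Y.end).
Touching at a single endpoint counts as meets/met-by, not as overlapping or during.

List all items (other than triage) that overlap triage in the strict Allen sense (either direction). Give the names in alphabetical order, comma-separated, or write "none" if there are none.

load_test

Target triage = [May 10, May 15].
audit [May 17, May 25] → after → no.
backup [May 21, May 22] → after → no.
compaction [May 17, May 19] → after → no.
deploy [May 4, May 5] → before → no.
handoff [May 22, May 24] → after → no.
ingest [May 17, May 20] → after → no.
load_test [May 1, May 13] → overlaps → yes.
onboarding [May 8, May 9] → before → no.
qa_pass [May 5, May 17] → contains → no.
reindex [May 18, May 28] → after → no.
Result: load_test.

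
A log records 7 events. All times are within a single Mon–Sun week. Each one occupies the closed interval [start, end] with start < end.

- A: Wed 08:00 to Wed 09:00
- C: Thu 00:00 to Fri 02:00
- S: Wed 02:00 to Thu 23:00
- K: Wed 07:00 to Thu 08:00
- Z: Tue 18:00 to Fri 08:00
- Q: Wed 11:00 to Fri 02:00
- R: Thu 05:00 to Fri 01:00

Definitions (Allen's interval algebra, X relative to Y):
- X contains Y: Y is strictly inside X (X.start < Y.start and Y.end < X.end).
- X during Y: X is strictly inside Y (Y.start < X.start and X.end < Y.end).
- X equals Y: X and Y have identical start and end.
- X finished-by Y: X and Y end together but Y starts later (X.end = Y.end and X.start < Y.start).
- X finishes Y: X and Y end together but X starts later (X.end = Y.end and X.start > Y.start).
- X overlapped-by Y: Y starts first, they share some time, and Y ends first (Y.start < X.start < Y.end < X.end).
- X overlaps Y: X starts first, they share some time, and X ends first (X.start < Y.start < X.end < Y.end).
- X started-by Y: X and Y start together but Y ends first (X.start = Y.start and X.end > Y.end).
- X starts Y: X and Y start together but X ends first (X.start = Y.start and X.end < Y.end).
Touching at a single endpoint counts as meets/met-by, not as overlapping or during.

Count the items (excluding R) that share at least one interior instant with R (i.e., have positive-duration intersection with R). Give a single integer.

Target R = [Thu 05:00, Fri 01:00].
A [Wed 08:00, Wed 09:00] → before → no.
C [Thu 00:00, Fri 02:00] → contains → counts.
K [Wed 07:00, Thu 08:00] → overlaps → counts.
Q [Wed 11:00, Fri 02:00] → contains → counts.
S [Wed 02:00, Thu 23:00] → overlaps → counts.
Z [Tue 18:00, Fri 08:00] → contains → counts.
Total: 5.

5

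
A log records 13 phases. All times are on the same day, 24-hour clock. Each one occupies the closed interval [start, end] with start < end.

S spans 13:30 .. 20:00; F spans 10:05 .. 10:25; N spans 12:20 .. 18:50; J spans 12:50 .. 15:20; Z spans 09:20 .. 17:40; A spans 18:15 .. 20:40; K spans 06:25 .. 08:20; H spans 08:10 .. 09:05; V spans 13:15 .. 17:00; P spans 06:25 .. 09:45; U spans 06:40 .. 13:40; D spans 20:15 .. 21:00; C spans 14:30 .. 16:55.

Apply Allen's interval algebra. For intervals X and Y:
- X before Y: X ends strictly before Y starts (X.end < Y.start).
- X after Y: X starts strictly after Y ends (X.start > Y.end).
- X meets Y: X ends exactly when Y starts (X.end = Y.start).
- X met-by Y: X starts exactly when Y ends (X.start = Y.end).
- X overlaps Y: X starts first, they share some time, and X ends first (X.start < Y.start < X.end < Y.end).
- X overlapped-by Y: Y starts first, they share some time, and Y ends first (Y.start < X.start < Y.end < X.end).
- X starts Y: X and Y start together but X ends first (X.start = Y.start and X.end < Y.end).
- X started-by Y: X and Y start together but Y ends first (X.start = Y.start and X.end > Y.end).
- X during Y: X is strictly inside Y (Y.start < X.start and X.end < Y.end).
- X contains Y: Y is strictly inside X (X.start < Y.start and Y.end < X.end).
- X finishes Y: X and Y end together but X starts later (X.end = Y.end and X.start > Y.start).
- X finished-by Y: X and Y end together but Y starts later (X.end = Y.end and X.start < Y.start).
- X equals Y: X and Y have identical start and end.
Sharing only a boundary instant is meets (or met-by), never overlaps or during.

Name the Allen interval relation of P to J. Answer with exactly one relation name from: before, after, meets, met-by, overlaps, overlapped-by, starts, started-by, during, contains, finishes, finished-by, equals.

before

P = [06:25, 09:45]; J = [12:50, 15:20].
Compare endpoints: P.start < J.start, P.start < J.end, P.end < J.start, P.end < J.end.
That pattern is 'before'.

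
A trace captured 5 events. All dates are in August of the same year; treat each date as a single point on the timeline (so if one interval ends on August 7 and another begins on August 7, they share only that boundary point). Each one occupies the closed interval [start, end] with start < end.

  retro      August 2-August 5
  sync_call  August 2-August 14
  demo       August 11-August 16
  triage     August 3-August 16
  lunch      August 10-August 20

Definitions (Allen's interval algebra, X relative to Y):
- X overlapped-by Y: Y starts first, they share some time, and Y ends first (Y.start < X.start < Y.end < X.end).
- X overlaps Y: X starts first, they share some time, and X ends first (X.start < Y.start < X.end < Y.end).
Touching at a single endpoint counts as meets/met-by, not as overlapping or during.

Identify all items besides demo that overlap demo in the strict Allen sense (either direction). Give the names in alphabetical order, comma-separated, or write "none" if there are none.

sync_call

Target demo = [August 11, August 16].
lunch [August 10, August 20] → contains → no.
retro [August 2, August 5] → before → no.
sync_call [August 2, August 14] → overlaps → yes.
triage [August 3, August 16] → finished-by → no.
Result: sync_call.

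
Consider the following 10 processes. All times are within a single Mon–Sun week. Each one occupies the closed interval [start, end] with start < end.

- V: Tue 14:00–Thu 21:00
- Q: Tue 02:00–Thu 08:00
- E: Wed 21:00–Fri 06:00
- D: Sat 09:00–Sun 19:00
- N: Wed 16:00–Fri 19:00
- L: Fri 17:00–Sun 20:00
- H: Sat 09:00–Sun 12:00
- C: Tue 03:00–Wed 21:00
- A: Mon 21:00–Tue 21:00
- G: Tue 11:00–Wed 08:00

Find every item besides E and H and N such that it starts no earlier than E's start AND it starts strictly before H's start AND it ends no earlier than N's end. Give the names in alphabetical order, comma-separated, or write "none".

L

Conditions: its start is no earlier than E's start (X.start >= Wed 21:00) AND its start is strictly before H's start (X.start < Sat 09:00) AND its end is no earlier than N's end (X.end >= Fri 19:00).
A: start Mon 21:00 >= Wed 21:00? ✗; start Mon 21:00 < Sat 09:00? ✓; end Tue 21:00 >= Fri 19:00? ✗ → no.
C: start Tue 03:00 >= Wed 21:00? ✗; start Tue 03:00 < Sat 09:00? ✓; end Wed 21:00 >= Fri 19:00? ✗ → no.
D: start Sat 09:00 >= Wed 21:00? ✓; start Sat 09:00 < Sat 09:00? ✗; end Sun 19:00 >= Fri 19:00? ✓ → no.
G: start Tue 11:00 >= Wed 21:00? ✗; start Tue 11:00 < Sat 09:00? ✓; end Wed 08:00 >= Fri 19:00? ✗ → no.
L: start Fri 17:00 >= Wed 21:00? ✓; start Fri 17:00 < Sat 09:00? ✓; end Sun 20:00 >= Fri 19:00? ✓ → yes.
Q: start Tue 02:00 >= Wed 21:00? ✗; start Tue 02:00 < Sat 09:00? ✓; end Thu 08:00 >= Fri 19:00? ✗ → no.
V: start Tue 14:00 >= Wed 21:00? ✗; start Tue 14:00 < Sat 09:00? ✓; end Thu 21:00 >= Fri 19:00? ✗ → no.
Result: L.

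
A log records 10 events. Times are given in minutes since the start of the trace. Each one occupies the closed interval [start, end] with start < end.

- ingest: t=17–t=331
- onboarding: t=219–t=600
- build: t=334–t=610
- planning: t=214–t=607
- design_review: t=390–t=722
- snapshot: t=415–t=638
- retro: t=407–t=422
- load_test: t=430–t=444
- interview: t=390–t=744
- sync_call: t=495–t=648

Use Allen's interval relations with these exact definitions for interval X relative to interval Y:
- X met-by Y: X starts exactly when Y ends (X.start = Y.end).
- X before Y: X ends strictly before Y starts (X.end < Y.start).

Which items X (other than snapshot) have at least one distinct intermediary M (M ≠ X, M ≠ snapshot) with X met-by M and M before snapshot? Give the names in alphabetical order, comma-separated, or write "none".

Target snapshot = [t=415, t=638].
Intermediaries M with M before snapshot: ingest.
Via ingest — items with X met-by ingest: none.
Union: none.

none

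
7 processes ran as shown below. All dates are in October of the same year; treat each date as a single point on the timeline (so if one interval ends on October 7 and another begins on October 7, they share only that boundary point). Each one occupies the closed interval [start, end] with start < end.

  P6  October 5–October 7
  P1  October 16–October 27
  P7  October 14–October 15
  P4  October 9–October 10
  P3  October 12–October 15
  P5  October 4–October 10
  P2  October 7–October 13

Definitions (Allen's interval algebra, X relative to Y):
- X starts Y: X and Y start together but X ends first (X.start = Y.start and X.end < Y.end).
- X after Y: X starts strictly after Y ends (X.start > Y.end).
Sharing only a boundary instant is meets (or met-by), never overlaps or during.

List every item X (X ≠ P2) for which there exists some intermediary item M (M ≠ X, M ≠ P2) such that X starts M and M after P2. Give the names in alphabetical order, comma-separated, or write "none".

none

Target P2 = [October 7, October 13].
Intermediaries M with M after P2: P1, P7.
Via P1 — items with X starts P1: none.
Via P7 — items with X starts P7: none.
Union: none.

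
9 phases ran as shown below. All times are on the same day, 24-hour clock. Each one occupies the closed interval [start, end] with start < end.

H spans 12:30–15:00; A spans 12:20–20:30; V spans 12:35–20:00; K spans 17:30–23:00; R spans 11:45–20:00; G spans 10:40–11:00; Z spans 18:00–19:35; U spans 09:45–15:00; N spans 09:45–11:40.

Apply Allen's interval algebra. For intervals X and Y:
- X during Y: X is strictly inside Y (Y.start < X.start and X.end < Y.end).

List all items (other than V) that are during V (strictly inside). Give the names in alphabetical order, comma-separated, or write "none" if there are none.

Z

Target V = [12:35, 20:00].
A [12:20, 20:30] → contains → no.
G [10:40, 11:00] → before → no.
H [12:30, 15:00] → overlaps → no.
K [17:30, 23:00] → overlapped-by → no.
N [09:45, 11:40] → before → no.
R [11:45, 20:00] → finished-by → no.
U [09:45, 15:00] → overlaps → no.
Z [18:00, 19:35] → during → yes.
Result: Z.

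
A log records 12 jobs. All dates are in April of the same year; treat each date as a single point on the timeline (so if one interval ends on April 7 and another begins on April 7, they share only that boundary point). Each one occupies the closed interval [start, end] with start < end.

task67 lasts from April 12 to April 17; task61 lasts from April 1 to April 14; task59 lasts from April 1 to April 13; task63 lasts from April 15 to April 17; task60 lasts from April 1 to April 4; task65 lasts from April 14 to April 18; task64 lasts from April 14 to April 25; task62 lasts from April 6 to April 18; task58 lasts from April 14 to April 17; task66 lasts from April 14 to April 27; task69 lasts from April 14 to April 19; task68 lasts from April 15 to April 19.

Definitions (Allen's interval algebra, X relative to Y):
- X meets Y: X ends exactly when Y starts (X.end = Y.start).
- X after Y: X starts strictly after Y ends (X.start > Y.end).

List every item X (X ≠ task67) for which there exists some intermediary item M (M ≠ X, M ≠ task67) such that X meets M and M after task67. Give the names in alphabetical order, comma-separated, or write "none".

Target task67 = [April 12, April 17].
Intermediaries M with M after task67: none.
Union: none.

none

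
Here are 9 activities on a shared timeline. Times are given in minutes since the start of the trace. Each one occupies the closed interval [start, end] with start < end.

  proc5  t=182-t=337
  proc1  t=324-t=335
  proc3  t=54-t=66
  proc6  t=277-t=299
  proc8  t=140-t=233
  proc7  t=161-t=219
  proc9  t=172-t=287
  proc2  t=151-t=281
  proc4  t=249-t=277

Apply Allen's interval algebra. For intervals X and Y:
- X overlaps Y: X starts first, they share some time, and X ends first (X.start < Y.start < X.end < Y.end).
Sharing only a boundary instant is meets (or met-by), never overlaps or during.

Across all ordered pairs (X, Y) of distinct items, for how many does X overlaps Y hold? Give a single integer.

10

Checking all 72 ordered pairs for relation 'overlaps'; matching pairs in alphabetical order:
(proc2, proc5): proc2 overlaps proc5 ✓
(proc2, proc6): proc2 overlaps proc6 ✓
(proc2, proc9): proc2 overlaps proc9 ✓
(proc7, proc5): proc7 overlaps proc5 ✓
(proc7, proc9): proc7 overlaps proc9 ✓
(proc8, proc2): proc8 overlaps proc2 ✓
(proc8, proc5): proc8 overlaps proc5 ✓
(proc8, proc9): proc8 overlaps proc9 ✓
(proc9, proc5): proc9 overlaps proc5 ✓
(proc9, proc6): proc9 overlaps proc6 ✓
Count: 10.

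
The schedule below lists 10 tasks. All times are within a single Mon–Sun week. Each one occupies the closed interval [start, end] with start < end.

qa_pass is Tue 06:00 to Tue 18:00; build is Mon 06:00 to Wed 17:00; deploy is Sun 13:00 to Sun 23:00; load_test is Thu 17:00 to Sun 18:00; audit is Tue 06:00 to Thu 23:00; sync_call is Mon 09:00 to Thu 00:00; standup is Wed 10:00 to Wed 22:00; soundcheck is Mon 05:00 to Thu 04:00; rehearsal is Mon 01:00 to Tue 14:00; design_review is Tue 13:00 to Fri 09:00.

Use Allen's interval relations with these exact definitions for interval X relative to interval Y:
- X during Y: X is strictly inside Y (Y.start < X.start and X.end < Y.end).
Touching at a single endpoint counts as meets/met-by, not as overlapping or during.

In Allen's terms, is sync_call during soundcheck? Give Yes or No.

sync_call = [Mon 09:00, Thu 00:00], soundcheck = [Mon 05:00, Thu 04:00].
Actual relation of sync_call to soundcheck: during.
Asked whether 'during' holds → Yes.

Yes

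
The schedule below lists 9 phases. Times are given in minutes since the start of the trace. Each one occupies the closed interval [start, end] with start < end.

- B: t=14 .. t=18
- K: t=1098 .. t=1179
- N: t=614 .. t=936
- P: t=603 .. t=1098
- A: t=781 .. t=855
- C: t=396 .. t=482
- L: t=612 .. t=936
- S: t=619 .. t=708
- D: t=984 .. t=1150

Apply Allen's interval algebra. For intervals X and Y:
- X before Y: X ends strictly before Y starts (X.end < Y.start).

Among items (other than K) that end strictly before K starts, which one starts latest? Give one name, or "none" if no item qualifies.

Target K = [t=1098, t=1179].
A [t=781, t=855] → before → candidate.
B [t=14, t=18] → before → candidate.
C [t=396, t=482] → before → candidate.
D [t=984, t=1150] → overlaps → excluded.
L [t=612, t=936] → before → candidate.
N [t=614, t=936] → before → candidate.
P [t=603, t=1098] → meets → excluded.
S [t=619, t=708] → before → candidate.
Among candidates, latest start is t=781 → A.

A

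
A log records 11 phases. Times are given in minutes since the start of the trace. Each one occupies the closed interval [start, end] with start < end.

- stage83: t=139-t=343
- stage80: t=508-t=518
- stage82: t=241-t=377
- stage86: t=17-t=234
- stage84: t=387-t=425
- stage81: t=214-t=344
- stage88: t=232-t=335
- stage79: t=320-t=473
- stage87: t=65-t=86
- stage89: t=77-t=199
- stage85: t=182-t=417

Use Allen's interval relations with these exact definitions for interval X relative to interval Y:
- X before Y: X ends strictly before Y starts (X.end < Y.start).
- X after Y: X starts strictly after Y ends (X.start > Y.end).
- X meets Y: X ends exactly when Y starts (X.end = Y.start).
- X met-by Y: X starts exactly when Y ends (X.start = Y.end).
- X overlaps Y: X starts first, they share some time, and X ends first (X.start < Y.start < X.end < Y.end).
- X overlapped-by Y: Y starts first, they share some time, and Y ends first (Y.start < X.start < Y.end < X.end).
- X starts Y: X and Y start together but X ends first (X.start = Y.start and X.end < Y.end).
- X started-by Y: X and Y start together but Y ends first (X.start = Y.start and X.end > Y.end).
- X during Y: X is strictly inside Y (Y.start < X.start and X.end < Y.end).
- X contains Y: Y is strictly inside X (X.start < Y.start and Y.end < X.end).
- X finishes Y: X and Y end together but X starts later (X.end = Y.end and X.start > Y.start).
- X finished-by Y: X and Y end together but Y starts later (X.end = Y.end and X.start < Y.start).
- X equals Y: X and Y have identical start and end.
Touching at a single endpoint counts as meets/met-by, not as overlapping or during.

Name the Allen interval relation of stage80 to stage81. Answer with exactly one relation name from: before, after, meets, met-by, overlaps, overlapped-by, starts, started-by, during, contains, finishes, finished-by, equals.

stage80 = [t=508, t=518]; stage81 = [t=214, t=344].
Compare endpoints: stage80.start > stage81.start, stage80.start > stage81.end, stage80.end > stage81.start, stage80.end > stage81.end.
That pattern is 'after'.

after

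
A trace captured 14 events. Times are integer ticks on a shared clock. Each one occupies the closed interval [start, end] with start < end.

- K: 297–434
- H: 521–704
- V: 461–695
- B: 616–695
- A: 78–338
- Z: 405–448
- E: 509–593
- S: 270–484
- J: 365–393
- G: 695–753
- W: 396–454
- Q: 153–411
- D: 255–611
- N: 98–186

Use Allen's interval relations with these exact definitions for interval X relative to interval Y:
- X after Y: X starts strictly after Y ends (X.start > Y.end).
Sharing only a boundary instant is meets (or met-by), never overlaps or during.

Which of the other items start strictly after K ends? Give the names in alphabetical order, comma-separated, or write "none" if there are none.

B, E, G, H, V

Target K = [297, 434].
A [78, 338] → overlaps → no.
B [616, 695] → after → yes.
D [255, 611] → contains → no.
E [509, 593] → after → yes.
G [695, 753] → after → yes.
H [521, 704] → after → yes.
J [365, 393] → during → no.
N [98, 186] → before → no.
Q [153, 411] → overlaps → no.
S [270, 484] → contains → no.
V [461, 695] → after → yes.
W [396, 454] → overlapped-by → no.
Z [405, 448] → overlapped-by → no.
Result: B, E, G, H, V.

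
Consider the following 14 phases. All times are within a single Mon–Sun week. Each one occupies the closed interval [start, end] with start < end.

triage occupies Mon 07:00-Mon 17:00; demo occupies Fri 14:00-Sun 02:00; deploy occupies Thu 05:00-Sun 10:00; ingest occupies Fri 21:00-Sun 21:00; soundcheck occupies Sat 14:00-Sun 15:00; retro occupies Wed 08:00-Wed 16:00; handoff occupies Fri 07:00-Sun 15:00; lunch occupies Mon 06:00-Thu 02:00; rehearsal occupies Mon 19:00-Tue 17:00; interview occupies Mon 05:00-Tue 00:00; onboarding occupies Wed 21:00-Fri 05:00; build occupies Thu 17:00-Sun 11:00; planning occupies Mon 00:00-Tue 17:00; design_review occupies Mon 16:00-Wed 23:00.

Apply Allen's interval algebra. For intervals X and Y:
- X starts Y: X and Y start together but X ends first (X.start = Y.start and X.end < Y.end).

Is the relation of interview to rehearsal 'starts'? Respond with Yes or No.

interview = [Mon 05:00, Tue 00:00], rehearsal = [Mon 19:00, Tue 17:00].
Actual relation of interview to rehearsal: overlaps.
Asked whether 'starts' holds → No.

No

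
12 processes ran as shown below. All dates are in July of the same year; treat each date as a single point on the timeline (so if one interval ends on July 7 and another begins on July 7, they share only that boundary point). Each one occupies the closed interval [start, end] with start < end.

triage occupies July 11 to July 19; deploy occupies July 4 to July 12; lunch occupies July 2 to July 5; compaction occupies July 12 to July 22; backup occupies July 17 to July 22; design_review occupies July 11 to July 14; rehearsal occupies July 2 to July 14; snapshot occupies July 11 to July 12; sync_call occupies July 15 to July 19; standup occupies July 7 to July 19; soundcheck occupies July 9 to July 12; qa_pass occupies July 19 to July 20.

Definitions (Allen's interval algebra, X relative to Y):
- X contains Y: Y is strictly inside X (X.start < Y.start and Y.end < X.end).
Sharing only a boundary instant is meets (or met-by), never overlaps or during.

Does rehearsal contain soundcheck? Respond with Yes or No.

Yes

rehearsal = [July 2, July 14], soundcheck = [July 9, July 12].
Actual relation of rehearsal to soundcheck: contains.
Asked whether 'contains' holds → Yes.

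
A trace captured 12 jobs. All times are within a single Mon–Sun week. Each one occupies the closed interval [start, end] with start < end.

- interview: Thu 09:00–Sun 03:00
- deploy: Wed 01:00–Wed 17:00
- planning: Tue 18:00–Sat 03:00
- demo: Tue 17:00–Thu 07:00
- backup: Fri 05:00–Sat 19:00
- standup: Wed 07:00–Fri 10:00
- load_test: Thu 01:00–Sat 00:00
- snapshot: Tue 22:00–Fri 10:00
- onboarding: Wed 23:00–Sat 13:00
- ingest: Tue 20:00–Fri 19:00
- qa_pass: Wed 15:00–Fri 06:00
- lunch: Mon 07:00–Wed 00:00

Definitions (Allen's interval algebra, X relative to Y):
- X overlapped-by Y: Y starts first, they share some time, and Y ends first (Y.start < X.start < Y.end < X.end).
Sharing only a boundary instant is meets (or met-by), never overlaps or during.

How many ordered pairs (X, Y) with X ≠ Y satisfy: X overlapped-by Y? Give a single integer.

Checking all 132 ordered pairs for relation 'overlapped-by'; matching pairs in alphabetical order:
(backup, ingest): backup overlapped-by ingest ✓
(backup, load_test): backup overlapped-by load_test ✓
(backup, onboarding): backup overlapped-by onboarding ✓
(backup, planning): backup overlapped-by planning ✓
(backup, qa_pass): backup overlapped-by qa_pass ✓
(backup, snapshot): backup overlapped-by snapshot ✓
(backup, standup): backup overlapped-by standup ✓
(demo, lunch): demo overlapped-by lunch ✓
(ingest, demo): ingest overlapped-by demo ✓
(ingest, lunch): ingest overlapped-by lunch ✓
(interview, ingest): interview overlapped-by ingest ✓
(interview, load_test): interview overlapped-by load_test ✓
(interview, onboarding): interview overlapped-by onboarding ✓
(interview, planning): interview overlapped-by planning ✓
(interview, qa_pass): interview overlapped-by qa_pass ✓
(interview, snapshot): interview overlapped-by snapshot ✓
(interview, standup): interview overlapped-by standup ✓
(load_test, demo): load_test overlapped-by demo ✓
(load_test, ingest): load_test overlapped-by ingest ✓
(load_test, qa_pass): load_test overlapped-by qa_pass ✓
(load_test, snapshot): load_test overlapped-by snapshot ✓
(load_test, standup): load_test overlapped-by standup ✓
(onboarding, demo): onboarding overlapped-by demo ✓
(onboarding, ingest): onboarding overlapped-by ingest ✓
... plus 12 further pairs not listed.
Count: 36.

36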